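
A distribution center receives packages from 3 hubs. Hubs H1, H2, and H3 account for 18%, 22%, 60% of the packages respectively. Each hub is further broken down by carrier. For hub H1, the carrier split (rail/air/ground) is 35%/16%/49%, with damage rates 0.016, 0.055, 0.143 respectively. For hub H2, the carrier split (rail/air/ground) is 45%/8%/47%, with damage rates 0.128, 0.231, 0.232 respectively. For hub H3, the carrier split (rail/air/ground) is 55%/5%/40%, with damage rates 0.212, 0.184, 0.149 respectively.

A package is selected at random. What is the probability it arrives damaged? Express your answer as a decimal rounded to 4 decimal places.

P(D|H1) = 0.35·0.016 + 0.16·0.055 + 0.49·0.143 = 0.0056 + 0.0088 + 0.07007 = 0.08447
P(D|H2) = 0.45·0.128 + 0.08·0.231 + 0.47·0.232 = 0.0576 + 0.01848 + 0.10904 = 0.18512
P(D|H3) = 0.55·0.212 + 0.05·0.184 + 0.4·0.149 = 0.1166 + 0.0092 + 0.0596 = 0.1854
Then overall,
P(D) = 0.18·0.08447 + 0.22·0.18512 + 0.6·0.1854
      = 0.0152046 + 0.0407264 + 0.11124 = 0.167171

0.1672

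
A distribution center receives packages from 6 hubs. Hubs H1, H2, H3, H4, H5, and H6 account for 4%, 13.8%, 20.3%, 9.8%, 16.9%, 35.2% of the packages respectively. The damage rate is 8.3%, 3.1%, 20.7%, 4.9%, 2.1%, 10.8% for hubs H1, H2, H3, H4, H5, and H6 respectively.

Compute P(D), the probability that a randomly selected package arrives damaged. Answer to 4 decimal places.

0.0960

Using total probability over the partition,
P(D) = P(D|H1)·P(H1) + P(D|H2)·P(H2) + P(D|H3)·P(H3) + P(D|H4)·P(H4) + P(D|H5)·P(H5) + P(D|H6)·P(H6)
      = 0.083·0.04 + 0.031·0.138 + 0.207·0.203 + 0.049·0.098 + 0.021·0.169 + 0.108·0.352
      = 0.00332 + 0.004278 + 0.042021 + 0.004802 + 0.003549 + 0.038016 = 0.095986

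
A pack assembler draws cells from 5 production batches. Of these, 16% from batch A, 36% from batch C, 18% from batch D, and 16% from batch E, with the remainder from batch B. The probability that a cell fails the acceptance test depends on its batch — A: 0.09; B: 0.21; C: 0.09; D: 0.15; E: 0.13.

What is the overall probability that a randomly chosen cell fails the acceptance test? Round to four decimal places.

0.1240

P(B) = 1 − (0.16 + 0.36 + 0.18 + 0.16) = 0.14.
P(F) = P(F|A)·P(A) + P(F|B)·P(B) + P(F|C)·P(C) + P(F|D)·P(D) + P(F|E)·P(E)
      = 0.09·0.16 + 0.21·0.14 + 0.09·0.36 + 0.15·0.18 + 0.13·0.16
      = 0.0144 + 0.0294 + 0.0324 + 0.027 + 0.0208 = 0.124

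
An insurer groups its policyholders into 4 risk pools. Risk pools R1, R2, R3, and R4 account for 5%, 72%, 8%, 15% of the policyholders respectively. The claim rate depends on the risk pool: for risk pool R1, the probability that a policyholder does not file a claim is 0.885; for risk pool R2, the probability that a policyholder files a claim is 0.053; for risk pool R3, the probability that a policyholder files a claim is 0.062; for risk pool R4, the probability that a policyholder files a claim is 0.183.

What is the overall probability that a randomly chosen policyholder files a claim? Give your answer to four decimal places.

0.0763

P(C|R1) = 1 − 0.885 = 0.115.
Using total probability over the partition,
P(C) = P(C|R1)·P(R1) + P(C|R2)·P(R2) + P(C|R3)·P(R3) + P(C|R4)·P(R4)
      = 0.115·0.05 + 0.053·0.72 + 0.062·0.08 + 0.183·0.15
      = 0.00575 + 0.03816 + 0.00496 + 0.02745 = 0.07632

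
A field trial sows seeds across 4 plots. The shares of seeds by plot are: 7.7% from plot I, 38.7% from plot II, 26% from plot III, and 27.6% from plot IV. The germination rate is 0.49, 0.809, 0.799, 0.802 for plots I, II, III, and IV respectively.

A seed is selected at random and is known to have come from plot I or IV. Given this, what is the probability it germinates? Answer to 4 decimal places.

Let S = {I, IV}.
P(S) = 0.077 + 0.276 = 0.353.
P(G ∩ S) = 0.49·0.077 + 0.802·0.276 = 0.03773 + 0.221352 = 0.259082.
P(G | S) = 0.259082 / 0.353 = 0.733943…

0.7339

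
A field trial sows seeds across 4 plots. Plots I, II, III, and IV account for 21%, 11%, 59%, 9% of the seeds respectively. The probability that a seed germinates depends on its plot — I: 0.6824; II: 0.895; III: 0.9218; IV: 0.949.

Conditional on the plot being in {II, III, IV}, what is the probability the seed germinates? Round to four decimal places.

0.9212

Let S = {II, III, IV}.
P(S) = 0.11 + 0.59 + 0.09 = 0.79.
P(G ∩ S) = 0.895·0.11 + 0.9218·0.59 + 0.949·0.09 = 0.09845 + 0.543862 + 0.08541 = 0.727722.
P(G | S) = 0.727722 / 0.79 = 0.921167…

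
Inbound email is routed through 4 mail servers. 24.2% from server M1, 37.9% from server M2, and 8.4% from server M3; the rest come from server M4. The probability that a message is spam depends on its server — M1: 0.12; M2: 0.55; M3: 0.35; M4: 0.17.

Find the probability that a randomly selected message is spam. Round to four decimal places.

P(S) ≈ 0.3170

P(M4) = 1 − (0.242 + 0.379 + 0.084) = 0.295.
P(S) = P(S|M1)·P(M1) + P(S|M2)·P(M2) + P(S|M3)·P(M3) + P(S|M4)·P(M4)
      = 0.12·0.242 + 0.55·0.379 + 0.35·0.084 + 0.17·0.295
      = 0.02904 + 0.20845 + 0.0294 + 0.05015 = 0.31704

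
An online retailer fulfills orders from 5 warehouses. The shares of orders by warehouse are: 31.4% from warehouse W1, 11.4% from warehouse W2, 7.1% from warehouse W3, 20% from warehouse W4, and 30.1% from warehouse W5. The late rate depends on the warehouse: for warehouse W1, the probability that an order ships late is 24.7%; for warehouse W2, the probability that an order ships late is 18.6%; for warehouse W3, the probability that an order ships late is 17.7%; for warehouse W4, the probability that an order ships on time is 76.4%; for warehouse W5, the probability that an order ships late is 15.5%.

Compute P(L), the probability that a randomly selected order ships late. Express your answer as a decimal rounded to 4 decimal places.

P(L) ≈ 0.2052

P(L|W4) = 1 − 0.764 = 0.236.
By the law of total probability,
P(L) = P(L|W1)·P(W1) + P(L|W2)·P(W2) + P(L|W3)·P(W3) + P(L|W4)·P(W4) + P(L|W5)·P(W5)
      = 0.247·0.314 + 0.186·0.114 + 0.177·0.071 + 0.236·0.2 + 0.155·0.301
      = 0.077558 + 0.021204 + 0.012567 + 0.0472 + 0.046655 = 0.205184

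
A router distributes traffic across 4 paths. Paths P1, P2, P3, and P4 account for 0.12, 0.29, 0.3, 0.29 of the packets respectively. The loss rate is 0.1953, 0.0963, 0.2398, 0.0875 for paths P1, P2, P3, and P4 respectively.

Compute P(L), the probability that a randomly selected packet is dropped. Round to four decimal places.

P(L) = P(L|P1)·P(P1) + P(L|P2)·P(P2) + P(L|P3)·P(P3) + P(L|P4)·P(P4)
      = 0.1953·0.12 + 0.0963·0.29 + 0.2398·0.3 + 0.0875·0.29
      = 0.023436 + 0.027927 + 0.07194 + 0.025375 = 0.148678

P(L) ≈ 0.1487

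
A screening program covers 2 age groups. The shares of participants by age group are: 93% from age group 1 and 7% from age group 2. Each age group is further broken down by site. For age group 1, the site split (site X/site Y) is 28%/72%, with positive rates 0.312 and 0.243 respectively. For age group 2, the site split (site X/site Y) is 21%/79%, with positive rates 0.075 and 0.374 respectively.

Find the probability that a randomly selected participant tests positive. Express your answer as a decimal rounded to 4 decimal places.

P(T) ≈ 0.2657

P(T|1) = 0.28·0.312 + 0.72·0.243 = 0.08736 + 0.17496 = 0.26232
P(T|2) = 0.21·0.075 + 0.79·0.374 = 0.01575 + 0.29546 = 0.31121
Then overall,
P(T) = 0.93·0.26232 + 0.07·0.31121
      = 0.2439576 + 0.0217847 = 0.2657423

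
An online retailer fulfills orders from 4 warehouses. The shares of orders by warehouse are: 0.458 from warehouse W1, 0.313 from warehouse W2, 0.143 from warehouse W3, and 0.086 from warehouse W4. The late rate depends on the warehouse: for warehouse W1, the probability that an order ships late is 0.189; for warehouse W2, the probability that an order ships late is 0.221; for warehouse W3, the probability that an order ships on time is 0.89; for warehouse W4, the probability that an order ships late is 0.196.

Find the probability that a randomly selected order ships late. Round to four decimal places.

P(L) ≈ 0.1883

P(L|W3) = 1 − 0.89 = 0.11.
Summing over the partition,
P(L) = P(L|W1)·P(W1) + P(L|W2)·P(W2) + P(L|W3)·P(W3) + P(L|W4)·P(W4)
      = 0.189·0.458 + 0.221·0.313 + 0.11·0.143 + 0.196·0.086
      = 0.086562 + 0.069173 + 0.01573 + 0.016856 = 0.188321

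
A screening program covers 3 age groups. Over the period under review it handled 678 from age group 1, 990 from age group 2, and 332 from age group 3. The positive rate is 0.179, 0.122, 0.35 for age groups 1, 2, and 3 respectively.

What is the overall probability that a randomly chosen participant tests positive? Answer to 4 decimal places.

Total: 678 + 990 + 332 = 2000.
P(1) = 678/2000 = 0.339. P(2) = 990/2000 = 0.495. P(3) = 332/2000 = 0.166.
P(T) = P(T|1)·P(1) + P(T|2)·P(2) + P(T|3)·P(3)
      = 0.179·0.339 + 0.122·0.495 + 0.35·0.166
      = 0.060681 + 0.06039 + 0.0581 = 0.179171

P(T) ≈ 0.1792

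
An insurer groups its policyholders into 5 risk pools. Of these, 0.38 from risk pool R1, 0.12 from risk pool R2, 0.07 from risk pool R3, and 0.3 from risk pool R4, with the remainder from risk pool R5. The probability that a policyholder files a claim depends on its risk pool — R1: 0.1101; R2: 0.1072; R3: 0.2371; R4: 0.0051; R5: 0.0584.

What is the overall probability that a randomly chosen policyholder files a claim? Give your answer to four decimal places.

P(R5) = 1 − (0.38 + 0.12 + 0.07 + 0.3) = 0.13.
P(C) = P(C|R1)·P(R1) + P(C|R2)·P(R2) + P(C|R3)·P(R3) + P(C|R4)·P(R4) + P(C|R5)·P(R5)
      = 0.1101·0.38 + 0.1072·0.12 + 0.2371·0.07 + 0.0051·0.3 + 0.0584·0.13
      = 0.041838 + 0.012864 + 0.016597 + 0.00153 + 0.007592 = 0.080421

0.0804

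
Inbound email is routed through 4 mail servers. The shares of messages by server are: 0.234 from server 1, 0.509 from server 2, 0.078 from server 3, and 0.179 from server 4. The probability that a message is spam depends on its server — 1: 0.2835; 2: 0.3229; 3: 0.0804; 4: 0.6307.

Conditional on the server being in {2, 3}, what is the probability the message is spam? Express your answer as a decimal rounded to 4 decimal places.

P(S|J) ≈ 0.2907

Let J = {2, 3}.
P(J) = 0.509 + 0.078 = 0.587.
P(S ∩ J) = 0.3229·0.509 + 0.0804·0.078 = 0.1643561 + 0.0062712 = 0.1706273.
P(S | J) = 0.1706273 / 0.587 = 0.290677…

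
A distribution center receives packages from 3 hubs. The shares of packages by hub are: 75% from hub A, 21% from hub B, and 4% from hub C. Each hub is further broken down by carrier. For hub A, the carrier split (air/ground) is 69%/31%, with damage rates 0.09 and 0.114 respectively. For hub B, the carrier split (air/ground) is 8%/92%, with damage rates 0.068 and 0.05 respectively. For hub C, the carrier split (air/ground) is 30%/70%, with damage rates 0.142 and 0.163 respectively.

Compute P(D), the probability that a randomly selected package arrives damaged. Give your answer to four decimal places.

P(D) ≈ 0.0902

P(D|A) = 0.69·0.09 + 0.31·0.114 = 0.0621 + 0.03534 = 0.09744
P(D|B) = 0.08·0.068 + 0.92·0.05 = 0.00544 + 0.046 = 0.05144
P(D|C) = 0.3·0.142 + 0.7·0.163 = 0.0426 + 0.1141 = 0.1567
Then overall,
P(D) = 0.75·0.09744 + 0.21·0.05144 + 0.04·0.1567
      = 0.07308 + 0.0108024 + 0.006268 = 0.0901504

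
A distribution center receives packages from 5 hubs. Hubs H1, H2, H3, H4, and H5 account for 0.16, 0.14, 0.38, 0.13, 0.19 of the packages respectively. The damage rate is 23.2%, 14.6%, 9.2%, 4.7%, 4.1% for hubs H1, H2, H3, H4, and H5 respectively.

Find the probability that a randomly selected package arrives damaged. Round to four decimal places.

P(D) ≈ 0.1064

P(D) = P(D|H1)·P(H1) + P(D|H2)·P(H2) + P(D|H3)·P(H3) + P(D|H4)·P(H4) + P(D|H5)·P(H5)
      = 0.232·0.16 + 0.146·0.14 + 0.092·0.38 + 0.047·0.13 + 0.041·0.19
      = 0.03712 + 0.02044 + 0.03496 + 0.00611 + 0.00779 = 0.10642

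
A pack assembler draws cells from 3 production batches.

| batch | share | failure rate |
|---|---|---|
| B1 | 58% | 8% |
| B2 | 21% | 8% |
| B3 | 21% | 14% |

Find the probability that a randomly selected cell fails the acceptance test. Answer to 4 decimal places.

P(F) = P(F|B1)·P(B1) + P(F|B2)·P(B2) + P(F|B3)·P(B3)
      = 0.08·0.58 + 0.08·0.21 + 0.14·0.21
      = 0.0464 + 0.0168 + 0.0294 = 0.0926

P(F) ≈ 0.0926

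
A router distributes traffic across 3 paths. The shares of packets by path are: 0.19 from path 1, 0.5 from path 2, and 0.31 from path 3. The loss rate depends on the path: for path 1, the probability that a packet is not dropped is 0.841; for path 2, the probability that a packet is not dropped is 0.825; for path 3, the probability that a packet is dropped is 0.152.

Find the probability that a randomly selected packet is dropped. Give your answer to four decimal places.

P(L) ≈ 0.1648

P(L|1) = 1 − 0.841 = 0.159.
P(L|2) = 1 − 0.825 = 0.175.
By the law of total probability,
P(L) = P(L|1)·P(1) + P(L|2)·P(2) + P(L|3)·P(3)
      = 0.159·0.19 + 0.175·0.5 + 0.152·0.31
      = 0.03021 + 0.0875 + 0.04712 = 0.16483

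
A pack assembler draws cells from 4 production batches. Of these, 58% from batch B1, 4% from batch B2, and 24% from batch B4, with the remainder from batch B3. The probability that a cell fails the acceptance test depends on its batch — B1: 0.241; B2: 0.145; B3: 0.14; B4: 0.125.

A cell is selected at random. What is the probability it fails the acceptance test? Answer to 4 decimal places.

P(B3) = 1 − (0.58 + 0.04 + 0.24) = 0.14.
P(F) = P(F|B1)·P(B1) + P(F|B2)·P(B2) + P(F|B3)·P(B3) + P(F|B4)·P(B4)
      = 0.241·0.58 + 0.145·0.04 + 0.14·0.14 + 0.125·0.24
      = 0.13978 + 0.0058 + 0.0196 + 0.03 = 0.19518

P(F) ≈ 0.1952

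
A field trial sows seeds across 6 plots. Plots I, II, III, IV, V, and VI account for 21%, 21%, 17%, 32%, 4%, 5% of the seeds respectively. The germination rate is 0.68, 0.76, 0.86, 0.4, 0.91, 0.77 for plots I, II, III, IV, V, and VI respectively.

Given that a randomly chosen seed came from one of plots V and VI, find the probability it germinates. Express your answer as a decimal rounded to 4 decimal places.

Let S = {V, VI}.
P(S) = 0.04 + 0.05 = 0.09.
P(G ∩ S) = 0.91·0.04 + 0.77·0.05 = 0.0364 + 0.0385 = 0.0749.
P(G | S) = 0.0749 / 0.09 = 0.832222…

0.8322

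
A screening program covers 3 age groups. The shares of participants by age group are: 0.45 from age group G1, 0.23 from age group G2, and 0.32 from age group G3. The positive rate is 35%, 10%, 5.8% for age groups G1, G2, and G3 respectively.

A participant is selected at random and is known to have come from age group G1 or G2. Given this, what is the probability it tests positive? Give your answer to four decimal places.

0.2654

Let S = {G1, G2}.
P(S) = 0.45 + 0.23 = 0.68.
P(T ∩ S) = 0.35·0.45 + 0.1·0.23 = 0.1575 + 0.023 = 0.1805.
P(T | S) = 0.1805 / 0.68 = 0.265441…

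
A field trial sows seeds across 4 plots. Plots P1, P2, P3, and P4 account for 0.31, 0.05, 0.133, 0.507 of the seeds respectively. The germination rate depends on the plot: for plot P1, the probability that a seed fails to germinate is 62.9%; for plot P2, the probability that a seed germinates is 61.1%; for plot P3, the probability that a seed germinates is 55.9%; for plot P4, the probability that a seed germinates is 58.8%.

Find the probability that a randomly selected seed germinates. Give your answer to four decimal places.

0.5180

P(G|P1) = 1 − 0.629 = 0.371.
Summing over the partition,
P(G) = P(G|P1)·P(P1) + P(G|P2)·P(P2) + P(G|P3)·P(P3) + P(G|P4)·P(P4)
      = 0.371·0.31 + 0.611·0.05 + 0.559·0.133 + 0.588·0.507
      = 0.11501 + 0.03055 + 0.074347 + 0.298116 = 0.518023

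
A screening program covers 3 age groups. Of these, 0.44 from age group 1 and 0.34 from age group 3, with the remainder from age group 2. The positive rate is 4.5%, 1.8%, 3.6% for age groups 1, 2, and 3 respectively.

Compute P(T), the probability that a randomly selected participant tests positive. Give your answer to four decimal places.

P(2) = 1 − (0.44 + 0.34) = 0.22.
Summing over the partition,
P(T) = P(T|1)·P(1) + P(T|2)·P(2) + P(T|3)·P(3)
      = 0.045·0.44 + 0.018·0.22 + 0.036·0.34
      = 0.0198 + 0.00396 + 0.01224 = 0.036

P(T) ≈ 0.0360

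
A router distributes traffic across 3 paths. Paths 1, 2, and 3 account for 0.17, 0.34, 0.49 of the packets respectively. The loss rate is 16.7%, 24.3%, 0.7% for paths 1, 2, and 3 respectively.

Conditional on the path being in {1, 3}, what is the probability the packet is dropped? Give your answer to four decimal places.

Let S = {1, 3}.
P(S) = 0.17 + 0.49 = 0.66.
P(L ∩ S) = 0.167·0.17 + 0.007·0.49 = 0.02839 + 0.00343 = 0.03182.
P(L | S) = 0.03182 / 0.66 = 0.048212…

0.0482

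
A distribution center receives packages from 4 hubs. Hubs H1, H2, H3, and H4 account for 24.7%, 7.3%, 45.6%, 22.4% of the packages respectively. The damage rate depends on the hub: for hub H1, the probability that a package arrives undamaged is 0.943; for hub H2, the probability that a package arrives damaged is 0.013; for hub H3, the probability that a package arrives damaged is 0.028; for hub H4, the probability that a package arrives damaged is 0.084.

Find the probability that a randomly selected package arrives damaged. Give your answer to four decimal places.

P(D) ≈ 0.0466

P(D|H1) = 1 − 0.943 = 0.057.
By the law of total probability,
P(D) = P(D|H1)·P(H1) + P(D|H2)·P(H2) + P(D|H3)·P(H3) + P(D|H4)·P(H4)
      = 0.057·0.247 + 0.013·0.073 + 0.028·0.456 + 0.084·0.224
      = 0.014079 + 0.000949 + 0.012768 + 0.018816 = 0.046612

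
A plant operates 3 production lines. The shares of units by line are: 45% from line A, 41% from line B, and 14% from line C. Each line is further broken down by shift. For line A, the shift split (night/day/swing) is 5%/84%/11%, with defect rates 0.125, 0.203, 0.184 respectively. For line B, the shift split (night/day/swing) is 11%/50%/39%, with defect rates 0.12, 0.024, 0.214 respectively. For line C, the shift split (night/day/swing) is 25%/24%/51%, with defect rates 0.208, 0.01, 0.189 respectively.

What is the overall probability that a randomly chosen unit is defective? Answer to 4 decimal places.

P(D|A) = 0.05·0.125 + 0.84·0.203 + 0.11·0.184 = 0.00625 + 0.17052 + 0.02024 = 0.19701
P(D|B) = 0.11·0.12 + 0.5·0.024 + 0.39·0.214 = 0.0132 + 0.012 + 0.08346 = 0.10866
P(D|C) = 0.25·0.208 + 0.24·0.01 + 0.51·0.189 = 0.052 + 0.0024 + 0.09639 = 0.15079
By total probability over the outer partition,
P(D) = 0.45·0.19701 + 0.41·0.10866 + 0.14·0.15079
      = 0.0886545 + 0.0445506 + 0.0211106 = 0.1543157

P(D) ≈ 0.1543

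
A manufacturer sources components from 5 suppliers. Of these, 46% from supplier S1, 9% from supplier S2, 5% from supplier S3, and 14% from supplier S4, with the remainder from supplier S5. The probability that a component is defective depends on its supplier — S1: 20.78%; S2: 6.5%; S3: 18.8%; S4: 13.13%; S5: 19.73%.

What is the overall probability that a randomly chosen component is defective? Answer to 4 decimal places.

P(S5) = 1 − (0.46 + 0.09 + 0.05 + 0.14) = 0.26.
P(D) = P(D|S1)·P(S1) + P(D|S2)·P(S2) + P(D|S3)·P(S3) + P(D|S4)·P(S4) + P(D|S5)·P(S5)
      = 0.2078·0.46 + 0.065·0.09 + 0.188·0.05 + 0.1313·0.14 + 0.1973·0.26
      = 0.095588 + 0.00585 + 0.0094 + 0.018382 + 0.051298 = 0.180518

P(D) ≈ 0.1805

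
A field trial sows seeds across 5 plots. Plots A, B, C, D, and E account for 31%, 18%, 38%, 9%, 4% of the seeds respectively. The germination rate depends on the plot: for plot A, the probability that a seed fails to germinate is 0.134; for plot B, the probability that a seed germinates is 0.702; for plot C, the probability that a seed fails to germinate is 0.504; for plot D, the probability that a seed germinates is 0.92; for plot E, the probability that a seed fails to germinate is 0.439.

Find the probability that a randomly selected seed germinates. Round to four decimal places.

P(G|A) = 1 − 0.134 = 0.866.
P(G|C) = 1 − 0.504 = 0.496.
P(G|E) = 1 − 0.439 = 0.561.
Using total probability over the partition,
P(G) = P(G|A)·P(A) + P(G|B)·P(B) + P(G|C)·P(C) + P(G|D)·P(D) + P(G|E)·P(E)
      = 0.866·0.31 + 0.702·0.18 + 0.496·0.38 + 0.92·0.09 + 0.561·0.04
      = 0.26846 + 0.12636 + 0.18848 + 0.0828 + 0.02244 = 0.68854

P(G) ≈ 0.6885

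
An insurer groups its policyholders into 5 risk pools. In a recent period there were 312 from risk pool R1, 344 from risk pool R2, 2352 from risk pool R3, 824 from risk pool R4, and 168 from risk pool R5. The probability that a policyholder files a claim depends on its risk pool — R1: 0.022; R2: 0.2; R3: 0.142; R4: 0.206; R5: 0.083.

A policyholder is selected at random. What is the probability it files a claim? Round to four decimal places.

Total: 312 + 344 + 2352 + 824 + 168 = 4000.
P(R1) = 312/4000 = 0.078. P(R2) = 344/4000 = 0.086. P(R3) = 2352/4000 = 0.588. P(R4) = 824/4000 = 0.206. P(R5) = 168/4000 = 0.042.
Summing over the partition,
P(C) = P(C|R1)·P(R1) + P(C|R2)·P(R2) + P(C|R3)·P(R3) + P(C|R4)·P(R4) + P(C|R5)·P(R5)
      = 0.022·0.078 + 0.2·0.086 + 0.142·0.588 + 0.206·0.206 + 0.083·0.042
      = 0.001716 + 0.0172 + 0.083496 + 0.042436 + 0.003486 = 0.148334

P(C) ≈ 0.1483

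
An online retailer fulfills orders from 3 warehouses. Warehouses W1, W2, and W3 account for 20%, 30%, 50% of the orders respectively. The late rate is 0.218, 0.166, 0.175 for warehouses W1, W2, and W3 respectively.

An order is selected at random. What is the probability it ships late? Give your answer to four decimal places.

0.1809

P(L) = P(L|W1)·P(W1) + P(L|W2)·P(W2) + P(L|W3)·P(W3)
      = 0.218·0.2 + 0.166·0.3 + 0.175·0.5
      = 0.0436 + 0.0498 + 0.0875 = 0.1809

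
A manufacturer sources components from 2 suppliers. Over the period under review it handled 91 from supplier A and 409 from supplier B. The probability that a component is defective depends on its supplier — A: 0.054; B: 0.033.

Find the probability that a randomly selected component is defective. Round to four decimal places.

P(D) ≈ 0.0368

Total: 91 + 409 = 500.
P(A) = 91/500 = 0.182. P(B) = 409/500 = 0.818.
P(D) = P(D|A)·P(A) + P(D|B)·P(B)
      = 0.054·0.182 + 0.033·0.818
      = 0.009828 + 0.026994 = 0.036822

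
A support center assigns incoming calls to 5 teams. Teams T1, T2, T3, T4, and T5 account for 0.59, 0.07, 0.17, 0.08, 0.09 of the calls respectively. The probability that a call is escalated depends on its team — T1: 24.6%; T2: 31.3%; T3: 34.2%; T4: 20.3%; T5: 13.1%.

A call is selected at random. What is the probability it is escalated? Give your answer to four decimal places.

0.2532

By the law of total probability,
P(E) = P(E|T1)·P(T1) + P(E|T2)·P(T2) + P(E|T3)·P(T3) + P(E|T4)·P(T4) + P(E|T5)·P(T5)
      = 0.246·0.59 + 0.313·0.07 + 0.342·0.17 + 0.203·0.08 + 0.131·0.09
      = 0.14514 + 0.02191 + 0.05814 + 0.01624 + 0.01179 = 0.25322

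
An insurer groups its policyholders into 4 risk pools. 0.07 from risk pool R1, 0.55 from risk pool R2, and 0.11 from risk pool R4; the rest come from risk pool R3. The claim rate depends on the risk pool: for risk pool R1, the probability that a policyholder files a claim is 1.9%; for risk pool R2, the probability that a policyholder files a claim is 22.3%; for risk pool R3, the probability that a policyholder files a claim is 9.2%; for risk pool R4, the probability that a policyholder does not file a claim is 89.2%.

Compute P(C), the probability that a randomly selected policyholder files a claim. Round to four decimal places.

P(R3) = 1 − (0.07 + 0.55 + 0.11) = 0.27.
P(C|R4) = 1 − 0.892 = 0.108.
P(C) = P(C|R1)·P(R1) + P(C|R2)·P(R2) + P(C|R3)·P(R3) + P(C|R4)·P(R4)
      = 0.019·0.07 + 0.223·0.55 + 0.092·0.27 + 0.108·0.11
      = 0.00133 + 0.12265 + 0.02484 + 0.01188 = 0.1607

0.1607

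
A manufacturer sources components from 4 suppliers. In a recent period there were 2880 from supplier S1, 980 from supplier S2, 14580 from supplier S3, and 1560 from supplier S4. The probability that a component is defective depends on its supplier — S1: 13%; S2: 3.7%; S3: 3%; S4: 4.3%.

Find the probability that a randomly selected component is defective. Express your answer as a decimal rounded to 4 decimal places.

0.0458

Total: 2880 + 980 + 14580 + 1560 = 20000.
P(S1) = 2880/20000 = 0.144. P(S2) = 980/20000 = 0.049. P(S3) = 14580/20000 = 0.729. P(S4) = 1560/20000 = 0.078.
By the law of total probability,
P(D) = P(D|S1)·P(S1) + P(D|S2)·P(S2) + P(D|S3)·P(S3) + P(D|S4)·P(S4)
      = 0.13·0.144 + 0.037·0.049 + 0.03·0.729 + 0.043·0.078
      = 0.01872 + 0.001813 + 0.02187 + 0.003354 = 0.045757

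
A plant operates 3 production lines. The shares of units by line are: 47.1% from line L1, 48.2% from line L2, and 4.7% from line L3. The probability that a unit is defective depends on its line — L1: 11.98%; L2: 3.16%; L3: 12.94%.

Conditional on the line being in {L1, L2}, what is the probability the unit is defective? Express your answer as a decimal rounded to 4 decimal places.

Let S = {L1, L2}.
P(S) = 0.471 + 0.482 = 0.953.
P(D ∩ S) = 0.1198·0.471 + 0.0316·0.482 = 0.0564258 + 0.0152312 = 0.071657.
P(D | S) = 0.071657 / 0.953 = 0.075191…

0.0752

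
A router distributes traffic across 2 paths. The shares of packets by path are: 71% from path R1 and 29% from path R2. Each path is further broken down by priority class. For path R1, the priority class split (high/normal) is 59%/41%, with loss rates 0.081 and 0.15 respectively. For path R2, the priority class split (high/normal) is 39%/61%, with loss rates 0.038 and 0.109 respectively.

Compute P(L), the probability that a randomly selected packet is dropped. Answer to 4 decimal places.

0.1012

P(L|R1) = 0.59·0.081 + 0.41·0.15 = 0.04779 + 0.0615 = 0.10929
P(L|R2) = 0.39·0.038 + 0.61·0.109 = 0.01482 + 0.06649 = 0.08131
Then overall,
P(L) = 0.71·0.10929 + 0.29·0.08131
      = 0.0775959 + 0.0235799 = 0.1011758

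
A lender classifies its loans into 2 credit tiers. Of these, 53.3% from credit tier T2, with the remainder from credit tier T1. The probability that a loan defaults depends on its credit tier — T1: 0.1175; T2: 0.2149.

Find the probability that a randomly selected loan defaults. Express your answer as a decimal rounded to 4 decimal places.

P(T1) = 1 − (0.533) = 0.467.
P(D) = P(D|T1)·P(T1) + P(D|T2)·P(T2)
      = 0.1175·0.467 + 0.2149·0.533
      = 0.0548725 + 0.1145417 = 0.1694142

P(D) ≈ 0.1694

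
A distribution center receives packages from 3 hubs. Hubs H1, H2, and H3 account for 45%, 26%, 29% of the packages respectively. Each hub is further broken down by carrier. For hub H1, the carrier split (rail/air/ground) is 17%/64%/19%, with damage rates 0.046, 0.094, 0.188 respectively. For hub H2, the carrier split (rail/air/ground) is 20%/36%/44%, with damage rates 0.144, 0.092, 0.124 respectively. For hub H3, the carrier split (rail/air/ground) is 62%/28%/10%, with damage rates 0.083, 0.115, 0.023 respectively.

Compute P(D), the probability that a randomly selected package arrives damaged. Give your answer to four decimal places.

P(D|H1) = 0.17·0.046 + 0.64·0.094 + 0.19·0.188 = 0.00782 + 0.06016 + 0.03572 = 0.1037
P(D|H2) = 0.2·0.144 + 0.36·0.092 + 0.44·0.124 = 0.0288 + 0.03312 + 0.05456 = 0.11648
P(D|H3) = 0.62·0.083 + 0.28·0.115 + 0.1·0.023 = 0.05146 + 0.0322 + 0.0023 = 0.08596
Then overall,
P(D) = 0.45·0.1037 + 0.26·0.11648 + 0.29·0.08596
      = 0.046665 + 0.0302848 + 0.0249284 = 0.1018782

P(D) ≈ 0.1019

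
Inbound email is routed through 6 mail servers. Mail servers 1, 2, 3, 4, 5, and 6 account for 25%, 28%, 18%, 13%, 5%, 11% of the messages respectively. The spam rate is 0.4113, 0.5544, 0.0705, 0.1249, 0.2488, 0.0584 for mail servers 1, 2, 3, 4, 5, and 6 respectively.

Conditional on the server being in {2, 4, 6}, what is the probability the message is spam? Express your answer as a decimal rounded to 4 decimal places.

0.3421

Let J = {2, 4, 6}.
P(J) = 0.28 + 0.13 + 0.11 = 0.52.
P(S ∩ J) = 0.5544·0.28 + 0.1249·0.13 + 0.0584·0.11 = 0.155232 + 0.016237 + 0.006424 = 0.177893.
P(S | J) = 0.177893 / 0.52 = 0.342102…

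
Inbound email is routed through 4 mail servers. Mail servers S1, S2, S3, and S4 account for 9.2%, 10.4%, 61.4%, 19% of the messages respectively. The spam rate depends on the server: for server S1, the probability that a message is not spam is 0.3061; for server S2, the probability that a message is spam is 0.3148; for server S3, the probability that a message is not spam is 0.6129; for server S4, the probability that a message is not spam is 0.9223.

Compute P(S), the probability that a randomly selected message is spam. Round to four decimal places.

P(S) ≈ 0.3490

P(S|S1) = 1 − 0.3061 = 0.6939.
P(S|S3) = 1 − 0.6129 = 0.3871.
P(S|S4) = 1 − 0.9223 = 0.0777.
P(S) = P(S|S1)·P(S1) + P(S|S2)·P(S2) + P(S|S3)·P(S3) + P(S|S4)·P(S4)
      = 0.6939·0.092 + 0.3148·0.104 + 0.3871·0.614 + 0.0777·0.19
      = 0.0638388 + 0.0327392 + 0.2376794 + 0.014763 = 0.3490204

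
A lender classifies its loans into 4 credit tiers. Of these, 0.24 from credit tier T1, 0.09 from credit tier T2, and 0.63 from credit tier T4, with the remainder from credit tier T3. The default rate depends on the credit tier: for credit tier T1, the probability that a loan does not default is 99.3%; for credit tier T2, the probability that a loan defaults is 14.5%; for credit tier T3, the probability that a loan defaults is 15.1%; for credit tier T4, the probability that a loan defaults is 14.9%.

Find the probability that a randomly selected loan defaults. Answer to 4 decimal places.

P(T3) = 1 − (0.24 + 0.09 + 0.63) = 0.04.
P(D|T1) = 1 − 0.993 = 0.007.
By the law of total probability,
P(D) = P(D|T1)·P(T1) + P(D|T2)·P(T2) + P(D|T3)·P(T3) + P(D|T4)·P(T4)
      = 0.007·0.24 + 0.145·0.09 + 0.151·0.04 + 0.149·0.63
      = 0.00168 + 0.01305 + 0.00604 + 0.09387 = 0.11464

P(D) ≈ 0.1146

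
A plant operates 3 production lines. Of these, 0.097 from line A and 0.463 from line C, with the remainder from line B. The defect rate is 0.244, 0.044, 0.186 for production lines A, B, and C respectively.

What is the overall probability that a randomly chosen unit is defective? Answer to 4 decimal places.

0.1291

P(B) = 1 − (0.097 + 0.463) = 0.44.
P(D) = P(D|A)·P(A) + P(D|B)·P(B) + P(D|C)·P(C)
      = 0.244·0.097 + 0.044·0.44 + 0.186·0.463
      = 0.023668 + 0.01936 + 0.086118 = 0.129146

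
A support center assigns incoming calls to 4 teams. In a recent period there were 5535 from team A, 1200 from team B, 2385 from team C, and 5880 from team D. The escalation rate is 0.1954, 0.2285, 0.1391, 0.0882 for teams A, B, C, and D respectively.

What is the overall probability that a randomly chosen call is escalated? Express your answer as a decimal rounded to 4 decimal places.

0.1471

Total: 5535 + 1200 + 2385 + 5880 = 15000.
P(A) = 5535/15000 = 0.369. P(B) = 1200/15000 = 0.08. P(C) = 2385/15000 = 0.159. P(D) = 5880/15000 = 0.392.
P(E) = P(E|A)·P(A) + P(E|B)·P(B) + P(E|C)·P(C) + P(E|D)·P(D)
      = 0.1954·0.369 + 0.2285·0.08 + 0.1391·0.159 + 0.0882·0.392
      = 0.0721026 + 0.01828 + 0.0221169 + 0.0345744 = 0.1470739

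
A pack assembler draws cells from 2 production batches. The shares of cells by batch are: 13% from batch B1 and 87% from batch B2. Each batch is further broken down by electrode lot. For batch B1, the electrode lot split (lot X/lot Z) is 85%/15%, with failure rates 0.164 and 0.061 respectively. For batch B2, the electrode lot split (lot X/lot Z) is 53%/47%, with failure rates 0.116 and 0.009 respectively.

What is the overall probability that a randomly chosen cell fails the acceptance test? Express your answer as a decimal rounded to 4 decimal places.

P(F|B1) = 0.85·0.164 + 0.15·0.061 = 0.1394 + 0.00915 = 0.14855
P(F|B2) = 0.53·0.116 + 0.47·0.009 = 0.06148 + 0.00423 = 0.06571
Then overall,
P(F) = 0.13·0.14855 + 0.87·0.06571
      = 0.0193115 + 0.0571677 = 0.0764792

P(F) ≈ 0.0765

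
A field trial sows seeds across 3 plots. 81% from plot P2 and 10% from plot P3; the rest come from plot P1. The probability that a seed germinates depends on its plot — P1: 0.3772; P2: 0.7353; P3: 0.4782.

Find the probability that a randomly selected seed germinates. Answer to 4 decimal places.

P(G) ≈ 0.6774

P(P1) = 1 − (0.81 + 0.1) = 0.09.
P(G) = P(G|P1)·P(P1) + P(G|P2)·P(P2) + P(G|P3)·P(P3)
      = 0.3772·0.09 + 0.7353·0.81 + 0.4782·0.1
      = 0.033948 + 0.595593 + 0.04782 = 0.677361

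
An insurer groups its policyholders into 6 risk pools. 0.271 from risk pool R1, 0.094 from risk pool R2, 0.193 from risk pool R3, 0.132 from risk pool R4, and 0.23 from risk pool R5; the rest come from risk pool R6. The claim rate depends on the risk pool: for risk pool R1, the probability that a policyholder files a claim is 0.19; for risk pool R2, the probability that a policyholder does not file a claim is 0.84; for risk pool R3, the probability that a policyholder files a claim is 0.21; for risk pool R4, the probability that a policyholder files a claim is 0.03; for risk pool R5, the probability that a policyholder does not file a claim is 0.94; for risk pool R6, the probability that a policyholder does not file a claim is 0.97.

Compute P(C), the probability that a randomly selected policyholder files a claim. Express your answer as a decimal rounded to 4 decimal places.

P(C) ≈ 0.1272

P(R6) = 1 − (0.271 + 0.094 + 0.193 + 0.132 + 0.23) = 0.08.
P(C|R2) = 1 − 0.84 = 0.16.
P(C|R5) = 1 − 0.94 = 0.06.
P(C|R6) = 1 − 0.97 = 0.03.
P(C) = P(C|R1)·P(R1) + P(C|R2)·P(R2) + P(C|R3)·P(R3) + P(C|R4)·P(R4) + P(C|R5)·P(R5) + P(C|R6)·P(R6)
      = 0.19·0.271 + 0.16·0.094 + 0.21·0.193 + 0.03·0.132 + 0.06·0.23 + 0.03·0.08
      = 0.05149 + 0.01504 + 0.04053 + 0.00396 + 0.0138 + 0.0024 = 0.12722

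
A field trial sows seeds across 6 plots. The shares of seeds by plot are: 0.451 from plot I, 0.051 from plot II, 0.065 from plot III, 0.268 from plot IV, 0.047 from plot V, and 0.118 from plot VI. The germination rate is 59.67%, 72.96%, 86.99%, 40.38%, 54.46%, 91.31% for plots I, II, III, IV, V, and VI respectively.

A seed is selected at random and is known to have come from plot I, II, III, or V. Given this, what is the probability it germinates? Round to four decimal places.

Let S = {I, II, III, V}.
P(S) = 0.451 + 0.051 + 0.065 + 0.047 = 0.614.
P(G ∩ S) = 0.5967·0.451 + 0.7296·0.051 + 0.8699·0.065 + 0.5446·0.047 = 0.2691117 + 0.0372096 + 0.0565435 + 0.0255962 = 0.388461.
P(G | S) = 0.388461 / 0.614 = 0.632673…

0.6327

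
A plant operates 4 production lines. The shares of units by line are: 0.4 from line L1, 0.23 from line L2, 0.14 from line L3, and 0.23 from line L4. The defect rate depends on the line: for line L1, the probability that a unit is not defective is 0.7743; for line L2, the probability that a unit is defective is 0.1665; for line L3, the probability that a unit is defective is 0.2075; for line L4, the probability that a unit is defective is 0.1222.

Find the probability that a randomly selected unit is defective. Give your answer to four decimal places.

P(D) ≈ 0.1857

P(D|L1) = 1 − 0.7743 = 0.2257.
P(D) = P(D|L1)·P(L1) + P(D|L2)·P(L2) + P(D|L3)·P(L3) + P(D|L4)·P(L4)
      = 0.2257·0.4 + 0.1665·0.23 + 0.2075·0.14 + 0.1222·0.23
      = 0.09028 + 0.038295 + 0.02905 + 0.028106 = 0.185731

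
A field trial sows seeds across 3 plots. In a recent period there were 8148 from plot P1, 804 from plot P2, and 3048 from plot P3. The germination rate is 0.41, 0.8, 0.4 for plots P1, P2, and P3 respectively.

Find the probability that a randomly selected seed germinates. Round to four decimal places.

Total: 8148 + 804 + 3048 = 12000.
P(P1) = 8148/12000 = 0.679. P(P2) = 804/12000 = 0.067. P(P3) = 3048/12000 = 0.254.
P(G) = P(G|P1)·P(P1) + P(G|P2)·P(P2) + P(G|P3)·P(P3)
      = 0.41·0.679 + 0.8·0.067 + 0.4·0.254
      = 0.27839 + 0.0536 + 0.1016 = 0.43359

0.4336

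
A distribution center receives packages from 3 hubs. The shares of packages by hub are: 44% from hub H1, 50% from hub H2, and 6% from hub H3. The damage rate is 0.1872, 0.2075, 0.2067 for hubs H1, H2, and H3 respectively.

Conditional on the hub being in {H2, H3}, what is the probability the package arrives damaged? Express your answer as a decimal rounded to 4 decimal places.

Let S = {H2, H3}.
P(S) = 0.5 + 0.06 = 0.56.
P(D ∩ S) = 0.2075·0.5 + 0.2067·0.06 = 0.10375 + 0.012402 = 0.116152.
P(D | S) = 0.116152 / 0.56 = 0.207414…

0.2074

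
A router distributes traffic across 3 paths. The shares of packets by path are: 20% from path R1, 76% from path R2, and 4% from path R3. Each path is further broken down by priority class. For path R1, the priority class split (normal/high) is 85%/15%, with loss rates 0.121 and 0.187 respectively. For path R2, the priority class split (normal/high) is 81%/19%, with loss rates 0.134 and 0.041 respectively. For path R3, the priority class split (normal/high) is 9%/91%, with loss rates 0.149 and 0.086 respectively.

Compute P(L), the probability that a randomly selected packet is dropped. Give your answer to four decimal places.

P(L|R1) = 0.85·0.121 + 0.15·0.187 = 0.10285 + 0.02805 = 0.1309
P(L|R2) = 0.81·0.134 + 0.19·0.041 = 0.10854 + 0.00779 = 0.11633
P(L|R3) = 0.09·0.149 + 0.91·0.086 = 0.01341 + 0.07826 = 0.09167
Then overall,
P(L) = 0.2·0.1309 + 0.76·0.11633 + 0.04·0.09167
      = 0.02618 + 0.0884108 + 0.0036668 = 0.1182576

P(L) ≈ 0.1183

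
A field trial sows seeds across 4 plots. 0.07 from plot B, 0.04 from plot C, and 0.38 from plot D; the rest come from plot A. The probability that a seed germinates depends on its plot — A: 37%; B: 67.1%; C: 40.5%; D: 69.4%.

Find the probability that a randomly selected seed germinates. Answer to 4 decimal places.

P(G) ≈ 0.5156

P(A) = 1 − (0.07 + 0.04 + 0.38) = 0.51.
P(G) = P(G|A)·P(A) + P(G|B)·P(B) + P(G|C)·P(C) + P(G|D)·P(D)
      = 0.37·0.51 + 0.671·0.07 + 0.405·0.04 + 0.694·0.38
      = 0.1887 + 0.04697 + 0.0162 + 0.26372 = 0.51559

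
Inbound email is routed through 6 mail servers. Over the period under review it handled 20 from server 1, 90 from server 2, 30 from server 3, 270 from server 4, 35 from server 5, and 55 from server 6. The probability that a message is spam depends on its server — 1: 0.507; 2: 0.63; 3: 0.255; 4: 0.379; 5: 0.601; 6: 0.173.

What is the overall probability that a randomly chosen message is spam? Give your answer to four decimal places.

0.4147

Total: 20 + 90 + 30 + 270 + 35 + 55 = 500.
P(1) = 20/500 = 0.04. P(2) = 90/500 = 0.18. P(3) = 30/500 = 0.06. P(4) = 270/500 = 0.54. P(5) = 35/500 = 0.07. P(6) = 55/500 = 0.11.
P(S) = P(S|1)·P(1) + P(S|2)·P(2) + P(S|3)·P(3) + P(S|4)·P(4) + P(S|5)·P(5) + P(S|6)·P(6)
      = 0.507·0.04 + 0.63·0.18 + 0.255·0.06 + 0.379·0.54 + 0.601·0.07 + 0.173·0.11
      = 0.02028 + 0.1134 + 0.0153 + 0.20466 + 0.04207 + 0.01903 = 0.41474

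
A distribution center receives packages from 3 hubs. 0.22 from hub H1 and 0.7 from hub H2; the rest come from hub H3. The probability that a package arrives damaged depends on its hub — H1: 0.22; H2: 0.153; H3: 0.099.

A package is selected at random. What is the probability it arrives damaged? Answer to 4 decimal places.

P(H3) = 1 − (0.22 + 0.7) = 0.08.
P(D) = P(D|H1)·P(H1) + P(D|H2)·P(H2) + P(D|H3)·P(H3)
      = 0.22·0.22 + 0.153·0.7 + 0.099·0.08
      = 0.0484 + 0.1071 + 0.00792 = 0.16342

0.1634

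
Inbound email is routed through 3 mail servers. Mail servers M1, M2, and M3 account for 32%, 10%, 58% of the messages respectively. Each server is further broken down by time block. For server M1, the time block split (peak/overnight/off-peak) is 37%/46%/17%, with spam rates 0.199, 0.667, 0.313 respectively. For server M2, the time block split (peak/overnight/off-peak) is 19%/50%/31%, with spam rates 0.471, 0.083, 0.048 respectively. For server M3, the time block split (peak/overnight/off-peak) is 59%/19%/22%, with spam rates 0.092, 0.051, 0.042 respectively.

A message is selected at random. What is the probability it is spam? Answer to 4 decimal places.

P(S) ≈ 0.1958

P(S|M1) = 0.37·0.199 + 0.46·0.667 + 0.17·0.313 = 0.07363 + 0.30682 + 0.05321 = 0.43366
P(S|M2) = 0.19·0.471 + 0.5·0.083 + 0.31·0.048 = 0.08949 + 0.0415 + 0.01488 = 0.14587
P(S|M3) = 0.59·0.092 + 0.19·0.051 + 0.22·0.042 = 0.05428 + 0.00969 + 0.00924 = 0.07321
Then overall,
P(S) = 0.32·0.43366 + 0.1·0.14587 + 0.58·0.07321
      = 0.1387712 + 0.014587 + 0.0424618 = 0.19582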